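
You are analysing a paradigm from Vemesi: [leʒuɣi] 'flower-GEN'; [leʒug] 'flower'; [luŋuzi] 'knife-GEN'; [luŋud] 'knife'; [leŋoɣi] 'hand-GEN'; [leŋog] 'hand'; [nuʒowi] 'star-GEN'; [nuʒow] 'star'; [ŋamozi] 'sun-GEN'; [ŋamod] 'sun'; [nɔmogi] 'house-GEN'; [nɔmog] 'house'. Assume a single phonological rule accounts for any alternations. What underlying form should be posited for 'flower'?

/leʒuɣ/

In [leʒuɣi] and [leʒug] the final segment of 'flower' alternates: [ɣ] ~ [g].
If /g/ were underlying and a rule turned it into [ɣ] before the GEN suffix, 'house' would also alternate; but it has [g] in both [nɔmogi] and [nɔmog].
Therefore /ɣ/ is basic and [g] is derived by word-final hardening (voiced fricatives become stops word-finally).
The underlying form of 'flower' is therefore /leʒuɣ/.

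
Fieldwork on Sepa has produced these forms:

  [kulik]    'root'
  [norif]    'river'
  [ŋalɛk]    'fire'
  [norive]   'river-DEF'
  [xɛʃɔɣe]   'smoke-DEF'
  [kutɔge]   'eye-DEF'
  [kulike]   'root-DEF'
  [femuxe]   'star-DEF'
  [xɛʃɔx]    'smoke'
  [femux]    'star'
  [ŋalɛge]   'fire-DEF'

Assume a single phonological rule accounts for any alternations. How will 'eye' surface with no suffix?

[kutɔk]

The root 'fire' surfaces as [ŋalɛge] and [ŋalɛk], with a stem-final [g] ~ [k] alternation.
Compare 'root', with invariant [k] in [kulike] and [kulik]: an analysis with underlying /k/ and a rule producing [g] before the DEF suffix would wrongly predict alternation here too.
The underlying segment must be /g/; voiced obstruents become voiceless word-finally, yielding [k] there.
The one attested form of 'eye', [kutɔge], shows underlying /kutɔg/. Applying the same rule word-finally gives [kutɔk].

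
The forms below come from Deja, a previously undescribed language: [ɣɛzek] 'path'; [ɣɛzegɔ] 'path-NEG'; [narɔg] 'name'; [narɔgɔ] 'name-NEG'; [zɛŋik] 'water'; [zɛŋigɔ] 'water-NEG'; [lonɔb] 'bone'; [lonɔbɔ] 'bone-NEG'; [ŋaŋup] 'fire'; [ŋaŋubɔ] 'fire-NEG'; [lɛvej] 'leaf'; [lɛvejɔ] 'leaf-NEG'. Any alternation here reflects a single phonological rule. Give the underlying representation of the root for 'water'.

The stem for 'water' ends in [k] in [zɛŋik] but [g] in [zɛŋigɔ].
Compare 'name', with invariant [g] in [narɔg] and [narɔgɔ]: an analysis with underlying /g/ and a rule producing [k] in isolation would wrongly predict alternation here too.
The alternation reflects intervocalic voicing: voiceless stops become voiced between vowels. /k/ is underlying.

/zɛŋik/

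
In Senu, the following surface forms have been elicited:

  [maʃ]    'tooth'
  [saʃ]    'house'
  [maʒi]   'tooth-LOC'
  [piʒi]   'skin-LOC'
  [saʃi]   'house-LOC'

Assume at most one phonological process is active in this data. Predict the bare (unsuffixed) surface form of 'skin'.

The stem for 'tooth' ends in [ʒ] in [maʒi] but [ʃ] in [maʃ].
The stem 'house' ([saʃi], [saʃ]) shows [ʃ] unchanged in both environments, so [ʃ] cannot be basic with [ʒ] derived before the LOC suffix.
Therefore /ʒ/ is basic and [ʃ] is derived by word-final obstruent devoicing (voiced obstruents become voiceless word-finally).
From [piʒi] the stem 'skin' is /piʒ/; word-finally this yields [piʃ].

[piʃ]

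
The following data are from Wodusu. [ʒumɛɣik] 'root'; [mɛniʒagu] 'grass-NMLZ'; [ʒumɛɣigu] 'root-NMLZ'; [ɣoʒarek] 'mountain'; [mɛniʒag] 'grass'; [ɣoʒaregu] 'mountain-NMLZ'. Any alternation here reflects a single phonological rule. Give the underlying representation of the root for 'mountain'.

In [ɣoʒarek] and [ɣoʒaregu] the final segment of 'mountain' alternates: [k] ~ [g].
Compare 'grass', with invariant [g] in [mɛniʒag] and [mɛniʒagu]: an analysis with underlying /g/ and a rule producing [k] in isolation would wrongly predict alternation here too.
Therefore /k/ is basic and [g] is derived by intervocalic voicing (voiceless stops become voiced between vowels).
So 'mountain' = /ɣoʒarek/.

/ɣoʒarek/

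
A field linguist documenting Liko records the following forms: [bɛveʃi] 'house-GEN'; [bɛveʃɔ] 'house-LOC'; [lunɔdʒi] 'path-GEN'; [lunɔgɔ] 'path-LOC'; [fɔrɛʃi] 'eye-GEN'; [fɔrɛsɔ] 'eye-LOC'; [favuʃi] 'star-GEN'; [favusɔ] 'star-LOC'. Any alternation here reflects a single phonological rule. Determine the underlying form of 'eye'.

/fɔrɛs/

The stem for 'eye' ends in [ʃ] in [fɔrɛʃi] but [s] in [fɔrɛsɔ].
If /ʃ/ were underlying and a rule turned it into [s] before the LOC suffix, 'house' would also alternate; but it has [ʃ] in both [bɛveʃi] and [bɛveʃɔ].
So /s/ is underlying, and a rule of palatalization before a front vowel — /g/ and /s/ become palato-alveolar [dʒ] and [ʃ] before a front vowel — gives [ʃ].
The underlying form of 'eye' is therefore /fɔrɛs/.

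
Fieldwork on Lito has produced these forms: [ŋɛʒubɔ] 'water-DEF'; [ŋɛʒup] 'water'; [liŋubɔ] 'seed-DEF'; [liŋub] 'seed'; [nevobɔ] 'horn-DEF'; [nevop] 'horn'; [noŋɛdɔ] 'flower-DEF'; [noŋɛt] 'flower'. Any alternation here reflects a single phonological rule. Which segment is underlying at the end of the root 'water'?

/p/

'water' shows [b] ~ [p] at the end of the stem ([ŋɛʒubɔ] vs [ŋɛʒup]).
If /b/ were underlying and a rule turned it into [p] in isolation, 'seed' would also alternate; but it has [b] in both [liŋubɔ] and [liŋub].
So /p/ is underlying, and a rule of intervocalic voicing — voiceless stops become voiced between vowels — gives [b].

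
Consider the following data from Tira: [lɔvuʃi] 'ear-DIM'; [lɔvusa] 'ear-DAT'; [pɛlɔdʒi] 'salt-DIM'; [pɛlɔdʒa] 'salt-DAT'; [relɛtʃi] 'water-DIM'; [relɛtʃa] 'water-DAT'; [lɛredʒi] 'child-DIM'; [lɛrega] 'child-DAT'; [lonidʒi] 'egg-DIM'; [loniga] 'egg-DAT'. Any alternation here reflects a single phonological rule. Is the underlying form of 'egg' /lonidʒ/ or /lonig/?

The stem for 'egg' ends in [dʒ] in [lonidʒi] but [g] in [loniga].
Compare 'salt', with invariant [dʒ] in [pɛlɔdʒi] and [pɛlɔdʒa]: an analysis with underlying /dʒ/ and a rule producing [g] before the DAT suffix would wrongly predict alternation here too.
The alternation reflects palatalization before a front vowel: /g/ and /s/ become palato-alveolar [dʒ] and [ʃ] before a front vowel. /g/ is underlying.

/lonig/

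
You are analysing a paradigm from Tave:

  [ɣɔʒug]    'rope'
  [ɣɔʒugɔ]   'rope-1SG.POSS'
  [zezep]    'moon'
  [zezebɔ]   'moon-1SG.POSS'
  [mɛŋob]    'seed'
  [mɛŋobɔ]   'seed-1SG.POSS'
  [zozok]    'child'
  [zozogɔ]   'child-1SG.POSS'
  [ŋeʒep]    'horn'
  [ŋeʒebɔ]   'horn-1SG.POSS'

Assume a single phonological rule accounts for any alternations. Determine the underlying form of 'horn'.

The root 'horn' surfaces as [ŋeʒep] and [ŋeʒebɔ], with a stem-final [p] ~ [b] alternation.
If /b/ were underlying and a rule turned it into [p] in isolation, 'seed' would also alternate; but it has [b] in both [mɛŋob] and [mɛŋobɔ].
So /p/ is underlying, and a rule of intervocalic voicing — voiceless stops become voiced between vowels — gives [b].

/ŋeʒep/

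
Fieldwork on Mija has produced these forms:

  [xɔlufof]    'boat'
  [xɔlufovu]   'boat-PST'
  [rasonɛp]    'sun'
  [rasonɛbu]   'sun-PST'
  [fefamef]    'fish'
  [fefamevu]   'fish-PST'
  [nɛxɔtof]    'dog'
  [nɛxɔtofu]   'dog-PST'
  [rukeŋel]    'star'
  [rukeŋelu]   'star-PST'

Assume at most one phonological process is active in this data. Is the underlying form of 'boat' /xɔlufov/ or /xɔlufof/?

'boat' shows [f] ~ [v] at the end of the stem ([xɔlufof] vs [xɔlufovu]).
Compare 'dog', with invariant [f] in [nɛxɔtof] and [nɛxɔtofu]: an analysis with underlying /f/ and a rule producing [v] before the PST suffix would wrongly predict alternation here too.
The alternation reflects word-final obstruent devoicing: voiced obstruents become voiceless word-finally. /v/ is underlying.

/xɔlufov/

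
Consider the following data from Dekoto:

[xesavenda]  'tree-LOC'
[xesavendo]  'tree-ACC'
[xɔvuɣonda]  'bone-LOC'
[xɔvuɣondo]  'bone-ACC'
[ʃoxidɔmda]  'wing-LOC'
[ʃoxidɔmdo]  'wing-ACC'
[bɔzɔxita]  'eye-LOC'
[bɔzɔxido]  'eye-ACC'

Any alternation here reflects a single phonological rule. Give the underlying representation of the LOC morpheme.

/-ta/

The LOC suffix surfaces as [-da] and [-ta], depending on the final segment of the stem.
By contrast the ACC suffix keeps its initial [d] throughout — that segment must be underlying.
So the underlying form is /-ta/, and voiceless stops become voiced after a nasal.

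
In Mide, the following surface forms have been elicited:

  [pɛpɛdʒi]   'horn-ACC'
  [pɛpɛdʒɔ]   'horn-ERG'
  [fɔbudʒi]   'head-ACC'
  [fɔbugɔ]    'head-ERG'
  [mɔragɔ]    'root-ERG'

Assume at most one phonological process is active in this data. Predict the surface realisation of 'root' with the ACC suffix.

[mɔradʒi]

The root 'head' surfaces as [fɔbudʒi] and [fɔbugɔ], with a stem-final [dʒ] ~ [g] alternation.
If /dʒ/ were underlying and a rule turned it into [g] before the ERG suffix, 'horn' would also alternate; but it has [dʒ] in both [pɛpɛdʒi] and [pɛpɛdʒɔ].
The underlying segment must be /g/; /g/ becomes palato-alveolar [dʒ] before a front vowel, yielding [dʒ] there.
The one attested form of 'root', [mɔragɔ], shows underlying /mɔrag/. Applying the same rule before a front vowel gives [mɔradʒi].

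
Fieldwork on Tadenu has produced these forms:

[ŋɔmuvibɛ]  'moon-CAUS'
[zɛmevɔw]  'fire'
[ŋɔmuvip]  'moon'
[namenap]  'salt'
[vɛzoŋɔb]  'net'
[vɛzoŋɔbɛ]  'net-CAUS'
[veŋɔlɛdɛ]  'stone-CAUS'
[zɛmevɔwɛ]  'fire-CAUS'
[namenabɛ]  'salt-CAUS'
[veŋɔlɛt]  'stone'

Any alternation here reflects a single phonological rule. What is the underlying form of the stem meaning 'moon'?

/ŋɔmuvip/

'moon' shows [b] ~ [p] at the end of the stem ([ŋɔmuvibɛ] vs [ŋɔmuvip]).
If /b/ were underlying and a rule turned it into [p] in isolation, 'net' would also alternate; but it has [b] in both [vɛzoŋɔbɛ] and [vɛzoŋɔb].
So /p/ is underlying, and a rule of intervocalic voicing — voiceless stops become voiced between vowels — gives [b].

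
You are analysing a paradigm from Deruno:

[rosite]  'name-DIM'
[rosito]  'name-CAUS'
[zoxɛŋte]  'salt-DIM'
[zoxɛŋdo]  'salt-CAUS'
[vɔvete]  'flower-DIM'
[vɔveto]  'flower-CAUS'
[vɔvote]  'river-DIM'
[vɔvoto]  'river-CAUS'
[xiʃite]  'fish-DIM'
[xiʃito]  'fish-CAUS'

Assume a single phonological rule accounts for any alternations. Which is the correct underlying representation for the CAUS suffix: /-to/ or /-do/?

The CAUS suffix surfaces as [-do] and [-to], depending on the final segment of the stem.
By contrast the DIM suffix keeps its initial [t] throughout — that segment must be underlying.
The CAUS suffix is therefore /-do/ underlyingly, with post-vocalic devoicing: voiced stops become voiceless after a vowel.

/-do/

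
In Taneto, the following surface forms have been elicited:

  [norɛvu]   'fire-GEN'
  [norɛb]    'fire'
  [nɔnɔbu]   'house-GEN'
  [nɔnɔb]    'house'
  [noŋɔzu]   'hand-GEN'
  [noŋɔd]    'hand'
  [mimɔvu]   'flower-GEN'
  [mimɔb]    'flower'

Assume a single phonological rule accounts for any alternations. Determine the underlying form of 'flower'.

/mimɔv/

The stem for 'flower' ends in [v] in [mimɔvu] but [b] in [mimɔb].
If /b/ were underlying and a rule turned it into [v] before the GEN suffix, 'house' would also alternate; but it has [b] in both [nɔnɔbu] and [nɔnɔb].
Therefore /v/ is basic and [b] is derived by word-final hardening (voiced fricatives become stops word-finally).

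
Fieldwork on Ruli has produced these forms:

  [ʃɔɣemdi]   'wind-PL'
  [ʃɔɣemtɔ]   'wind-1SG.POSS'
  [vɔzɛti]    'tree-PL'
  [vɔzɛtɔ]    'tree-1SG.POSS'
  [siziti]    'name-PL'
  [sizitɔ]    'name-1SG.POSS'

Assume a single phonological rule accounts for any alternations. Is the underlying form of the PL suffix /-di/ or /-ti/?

The PL morpheme has two allomorphs, [-di] and [-ti].
By contrast the 1SG.POSS suffix keeps its initial [t] throughout — that segment must be underlying.
So the underlying form is /-di/, and voiced stops become voiceless after a vowel.

/-di/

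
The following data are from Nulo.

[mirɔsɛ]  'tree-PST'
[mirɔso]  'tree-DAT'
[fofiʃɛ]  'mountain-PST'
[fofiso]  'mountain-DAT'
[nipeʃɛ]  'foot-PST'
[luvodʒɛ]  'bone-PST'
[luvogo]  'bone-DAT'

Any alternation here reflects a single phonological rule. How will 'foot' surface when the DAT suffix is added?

The stem for 'mountain' ends in [ʃ] in [fofiʃɛ] but [s] in [fofiso].
But 'tree' keeps [s] in both environments ([mirɔsɛ], [mirɔso]), so there is no rule changing /s/ to [ʃ] before the PST suffix.
The alternation reflects depalatalization: palato-alveolar /dʒ/ and /ʃ/ become [g] and [s] when no front vowel follows. /ʃ/ is underlying.
The one attested form of 'foot', [nipeʃɛ], shows underlying /nipeʃ/. Applying the same rule when no front vowel follows gives [nipeso].

[nipeso]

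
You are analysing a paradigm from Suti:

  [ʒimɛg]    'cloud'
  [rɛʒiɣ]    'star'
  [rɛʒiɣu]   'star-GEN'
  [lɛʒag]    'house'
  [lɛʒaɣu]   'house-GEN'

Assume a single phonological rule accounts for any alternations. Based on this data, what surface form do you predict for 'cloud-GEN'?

The root 'house' surfaces as [lɛʒag] and [lɛʒaɣu], with a stem-final [g] ~ [ɣ] alternation.
Compare 'star', with invariant [ɣ] in [rɛʒiɣ] and [rɛʒiɣu]: an analysis with underlying /ɣ/ and a rule producing [g] in isolation would wrongly predict alternation here too.
The alternation reflects intervocalic spirantization: voiced stops become fricatives between vowels. /g/ is underlying.
The one attested form of 'cloud', [ʒimɛg], shows underlying /ʒimɛg/. Applying the same rule between vowels gives [ʒimɛɣu].

[ʒimɛɣu]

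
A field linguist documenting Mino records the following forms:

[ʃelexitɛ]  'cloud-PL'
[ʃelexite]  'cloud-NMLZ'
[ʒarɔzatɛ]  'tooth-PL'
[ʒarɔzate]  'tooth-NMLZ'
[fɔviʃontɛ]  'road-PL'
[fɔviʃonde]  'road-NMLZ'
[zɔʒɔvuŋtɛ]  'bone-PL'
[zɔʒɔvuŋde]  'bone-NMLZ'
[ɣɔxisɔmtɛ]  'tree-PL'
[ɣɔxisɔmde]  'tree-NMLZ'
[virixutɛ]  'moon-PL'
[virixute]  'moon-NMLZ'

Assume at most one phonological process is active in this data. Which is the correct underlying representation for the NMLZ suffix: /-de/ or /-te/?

The NMLZ morpheme has two allomorphs, [-de] and [-te].
By contrast the PL suffix keeps its initial [t] throughout — that segment must be underlying.
The NMLZ suffix is therefore /-de/ underlyingly, with post-vocalic devoicing: voiced stops become voiceless after a vowel.

/-de/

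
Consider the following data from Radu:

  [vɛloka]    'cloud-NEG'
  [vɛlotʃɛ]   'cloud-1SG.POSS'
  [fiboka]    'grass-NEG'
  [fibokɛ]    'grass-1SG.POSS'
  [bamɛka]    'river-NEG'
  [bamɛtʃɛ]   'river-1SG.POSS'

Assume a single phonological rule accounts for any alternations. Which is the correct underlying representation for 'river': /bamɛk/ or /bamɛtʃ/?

In [bamɛka] and [bamɛtʃɛ] the final segment of 'river' alternates: [k] ~ [tʃ].
But 'grass' keeps [k] in both environments ([fiboka], [fibokɛ]), so there is no rule changing /k/ to [tʃ] before the 1SG.POSS suffix.
The underlying segment must be /tʃ/; palato-alveolar /tʃ/ becomes [k] when no front vowel follows, yielding [k] there.

/bamɛtʃ/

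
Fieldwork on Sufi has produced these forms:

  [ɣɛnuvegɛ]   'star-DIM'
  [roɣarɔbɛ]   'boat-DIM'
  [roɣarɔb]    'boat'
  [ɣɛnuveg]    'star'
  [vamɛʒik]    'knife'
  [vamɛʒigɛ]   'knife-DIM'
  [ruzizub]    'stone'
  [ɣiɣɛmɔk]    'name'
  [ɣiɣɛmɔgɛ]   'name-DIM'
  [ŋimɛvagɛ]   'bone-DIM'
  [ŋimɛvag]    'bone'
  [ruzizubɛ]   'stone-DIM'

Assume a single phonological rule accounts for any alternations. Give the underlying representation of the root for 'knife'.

In [vamɛʒigɛ] and [vamɛʒik] the final segment of 'knife' alternates: [g] ~ [k].
If /g/ were underlying and a rule turned it into [k] in isolation, 'star' would also alternate; but it has [g] in both [ɣɛnuvegɛ] and [ɣɛnuveg].
The underlying segment must be /k/; voiceless stops become voiced between vowels, yielding [g] there.
The underlying form of 'knife' is therefore /vamɛʒik/.

/vamɛʒik/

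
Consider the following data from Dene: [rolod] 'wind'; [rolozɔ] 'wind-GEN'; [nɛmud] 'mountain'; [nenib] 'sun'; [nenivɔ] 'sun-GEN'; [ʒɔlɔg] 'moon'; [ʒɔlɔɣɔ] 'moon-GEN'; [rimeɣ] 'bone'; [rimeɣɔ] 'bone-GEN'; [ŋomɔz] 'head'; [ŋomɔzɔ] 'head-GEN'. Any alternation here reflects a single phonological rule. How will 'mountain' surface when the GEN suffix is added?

In [rolod] and [rolozɔ] the final segment of 'wind' alternates: [d] ~ [z].
The stem 'head' ([ŋomɔz], [ŋomɔzɔ]) shows [z] unchanged in both environments, so [z] cannot be basic with [d] derived in isolation.
The alternation reflects intervocalic spirantization: voiced stops become fricatives between vowels. /d/ is underlying.
From [nɛmud] the stem 'mountain' is /nɛmud/; between vowels this yields [nɛmuzɔ].

[nɛmuzɔ]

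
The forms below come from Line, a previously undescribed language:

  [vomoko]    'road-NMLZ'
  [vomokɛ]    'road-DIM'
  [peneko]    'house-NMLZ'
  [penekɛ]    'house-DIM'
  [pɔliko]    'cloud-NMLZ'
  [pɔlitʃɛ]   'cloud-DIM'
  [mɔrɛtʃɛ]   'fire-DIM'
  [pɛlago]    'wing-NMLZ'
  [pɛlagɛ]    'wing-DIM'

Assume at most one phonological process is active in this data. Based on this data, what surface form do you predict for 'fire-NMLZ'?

The stem for 'cloud' ends in [k] in [pɔliko] but [tʃ] in [pɔlitʃɛ].
The stem 'road' ([vomoko], [vomokɛ]) shows [k] unchanged in both environments, so [k] cannot be basic with [tʃ] derived before the DIM suffix.
The underlying segment must be /tʃ/; palato-alveolar /tʃ/ becomes [k] when no front vowel follows, yielding [k] there.
From [mɔrɛtʃɛ] the stem 'fire' is /mɔrɛtʃ/; when no front vowel follows this yields [mɔrɛko].

[mɔrɛko]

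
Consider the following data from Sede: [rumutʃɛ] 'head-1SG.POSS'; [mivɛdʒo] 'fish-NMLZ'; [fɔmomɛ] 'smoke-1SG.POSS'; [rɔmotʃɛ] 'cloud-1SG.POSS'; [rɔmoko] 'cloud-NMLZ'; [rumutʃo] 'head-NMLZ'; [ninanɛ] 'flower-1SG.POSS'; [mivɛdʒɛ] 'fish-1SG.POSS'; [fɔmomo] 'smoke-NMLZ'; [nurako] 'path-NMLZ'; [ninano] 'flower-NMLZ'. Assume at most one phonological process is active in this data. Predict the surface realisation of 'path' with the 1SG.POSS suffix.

[nuratʃɛ]

The stem for 'cloud' ends in [k] in [rɔmoko] but [tʃ] in [rɔmotʃɛ].
Compare 'head', with invariant [tʃ] in [rumutʃo] and [rumutʃɛ]: an analysis with underlying /tʃ/ and a rule producing [k] before the NMLZ suffix would wrongly predict alternation here too.
The underlying segment must be /k/; /k/ becomes palato-alveolar [tʃ] before a front vowel, yielding [tʃ] there.
From [nurako] the stem 'path' is /nurak/; before a front vowel this yields [nuratʃɛ].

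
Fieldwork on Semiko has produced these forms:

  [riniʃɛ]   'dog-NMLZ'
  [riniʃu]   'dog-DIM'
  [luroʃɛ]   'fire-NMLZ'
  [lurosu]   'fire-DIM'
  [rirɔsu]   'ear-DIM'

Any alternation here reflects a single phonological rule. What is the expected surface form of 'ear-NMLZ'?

[rirɔʃɛ]

The stem for 'fire' ends in [ʃ] in [luroʃɛ] but [s] in [lurosu].
If /ʃ/ were underlying and a rule turned it into [s] before the DIM suffix, 'dog' would also alternate; but it has [ʃ] in both [riniʃɛ] and [riniʃu].
The underlying segment must be /s/; /s/ becomes palato-alveolar [ʃ] before a front vowel, yielding [ʃ] there.
The one attested form of 'ear', [rirɔsu], shows underlying /rirɔs/. Applying the same rule before a front vowel gives [rirɔʃɛ].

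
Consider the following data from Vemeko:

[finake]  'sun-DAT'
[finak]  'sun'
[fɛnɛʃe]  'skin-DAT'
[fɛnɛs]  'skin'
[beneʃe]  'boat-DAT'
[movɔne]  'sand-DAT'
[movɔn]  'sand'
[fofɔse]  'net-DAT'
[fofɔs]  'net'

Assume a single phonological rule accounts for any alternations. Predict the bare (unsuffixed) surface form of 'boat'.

[benes]

The root 'skin' surfaces as [fɛnɛʃe] and [fɛnɛs], with a stem-final [ʃ] ~ [s] alternation.
Compare 'net', with invariant [s] in [fofɔse] and [fofɔs]: an analysis with underlying /s/ and a rule producing [ʃ] before the DAT suffix would wrongly predict alternation here too.
Therefore /ʃ/ is basic and [s] is derived by depalatalization (palato-alveolar /ʃ/ becomes [s] when no front vowel follows).
From [beneʃe] the stem 'boat' is /beneʃ/; when no front vowel follows this yields [benes].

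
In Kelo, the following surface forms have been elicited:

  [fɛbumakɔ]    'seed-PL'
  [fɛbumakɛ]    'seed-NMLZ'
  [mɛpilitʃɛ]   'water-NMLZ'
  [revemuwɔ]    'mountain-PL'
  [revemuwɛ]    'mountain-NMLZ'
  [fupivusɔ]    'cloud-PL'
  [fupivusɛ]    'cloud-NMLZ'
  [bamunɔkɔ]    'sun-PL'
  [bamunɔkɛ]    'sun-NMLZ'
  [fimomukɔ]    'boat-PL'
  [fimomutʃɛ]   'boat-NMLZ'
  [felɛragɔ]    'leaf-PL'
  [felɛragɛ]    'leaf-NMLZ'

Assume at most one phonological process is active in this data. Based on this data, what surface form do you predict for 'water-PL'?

In [fimomukɔ] and [fimomutʃɛ] the final segment of 'boat' alternates: [k] ~ [tʃ].
Compare 'seed', with invariant [k] in [fɛbumakɔ] and [fɛbumakɛ]: an analysis with underlying /k/ and a rule producing [tʃ] before the NMLZ suffix would wrongly predict alternation here too.
So /tʃ/ is underlying, and a rule of depalatalization — palato-alveolar /tʃ/ becomes [k] when no front vowel follows — gives [k].
From [mɛpilitʃɛ] the stem 'water' is /mɛpilitʃ/; when no front vowel follows this yields [mɛpilikɔ].

[mɛpilikɔ]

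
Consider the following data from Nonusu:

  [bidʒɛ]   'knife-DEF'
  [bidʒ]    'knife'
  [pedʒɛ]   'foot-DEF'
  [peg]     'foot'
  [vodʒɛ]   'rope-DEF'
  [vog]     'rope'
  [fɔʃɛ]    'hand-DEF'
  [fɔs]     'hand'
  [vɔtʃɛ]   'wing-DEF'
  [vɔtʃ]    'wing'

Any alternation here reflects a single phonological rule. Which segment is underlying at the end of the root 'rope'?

In [vodʒɛ] and [vog] the final segment of 'rope' alternates: [dʒ] ~ [g].
But 'knife' keeps [dʒ] in both environments ([bidʒɛ], [bidʒ]), so there is no rule changing /dʒ/ to [g] in isolation.
So /g/ is underlying, and a rule of palatalization before a front vowel — /g/ and /s/ become palato-alveolar [dʒ] and [ʃ] before a front vowel — gives [dʒ].

/g/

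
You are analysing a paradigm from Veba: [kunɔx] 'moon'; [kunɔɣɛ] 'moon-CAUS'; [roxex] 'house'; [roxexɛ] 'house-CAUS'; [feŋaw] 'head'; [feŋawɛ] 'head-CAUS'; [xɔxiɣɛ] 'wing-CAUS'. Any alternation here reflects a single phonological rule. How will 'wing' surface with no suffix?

In [kunɔx] and [kunɔɣɛ] the final segment of 'moon' alternates: [x] ~ [ɣ].
If /x/ were underlying and a rule turned it into [ɣ] before the CAUS suffix, 'house' would also alternate; but it has [x] in both [roxex] and [roxexɛ].
The underlying segment must be /ɣ/; voiced obstruents become voiceless word-finally, yielding [x] there.
The one attested form of 'wing', [xɔxiɣɛ], shows underlying /xɔxiɣ/. Applying the same rule word-finally gives [xɔxix].

[xɔxix]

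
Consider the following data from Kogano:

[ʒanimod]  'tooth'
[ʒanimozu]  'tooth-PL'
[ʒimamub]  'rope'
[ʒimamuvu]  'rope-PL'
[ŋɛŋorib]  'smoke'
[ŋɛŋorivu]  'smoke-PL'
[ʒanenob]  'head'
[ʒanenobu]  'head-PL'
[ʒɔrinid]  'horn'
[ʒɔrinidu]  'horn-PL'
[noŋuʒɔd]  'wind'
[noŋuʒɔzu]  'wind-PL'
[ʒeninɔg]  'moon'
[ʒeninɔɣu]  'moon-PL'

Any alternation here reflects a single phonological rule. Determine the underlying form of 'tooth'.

/ʒanimoz/

'tooth' shows [d] ~ [z] at the end of the stem ([ʒanimod] vs [ʒanimozu]).
If /d/ were underlying and a rule turned it into [z] before the PL suffix, 'horn' would also alternate; but it has [d] in both [ʒɔrinid] and [ʒɔrinidu].
The alternation reflects word-final hardening: voiced fricatives become stops word-finally. /z/ is underlying.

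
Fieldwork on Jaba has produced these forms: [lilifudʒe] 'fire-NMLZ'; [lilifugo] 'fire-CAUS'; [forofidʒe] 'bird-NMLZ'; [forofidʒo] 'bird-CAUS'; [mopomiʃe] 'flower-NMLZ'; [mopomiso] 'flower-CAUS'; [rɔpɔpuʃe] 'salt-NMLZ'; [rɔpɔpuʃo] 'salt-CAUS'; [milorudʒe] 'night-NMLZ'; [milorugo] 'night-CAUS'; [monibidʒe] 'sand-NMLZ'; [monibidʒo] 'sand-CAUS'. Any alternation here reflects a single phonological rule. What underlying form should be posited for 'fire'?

The root 'fire' surfaces as [lilifudʒe] and [lilifugo], with a stem-final [dʒ] ~ [g] alternation.
The stem 'sand' ([monibidʒe], [monibidʒo]) shows [dʒ] unchanged in both environments, so [dʒ] cannot be basic with [g] derived before the CAUS suffix.
The alternation reflects palatalization before a front vowel: /g/ and /s/ become palato-alveolar [dʒ] and [ʃ] before a front vowel. /g/ is underlying.
Hence 'fire' is /lilifug/ underlyingly.

/lilifug/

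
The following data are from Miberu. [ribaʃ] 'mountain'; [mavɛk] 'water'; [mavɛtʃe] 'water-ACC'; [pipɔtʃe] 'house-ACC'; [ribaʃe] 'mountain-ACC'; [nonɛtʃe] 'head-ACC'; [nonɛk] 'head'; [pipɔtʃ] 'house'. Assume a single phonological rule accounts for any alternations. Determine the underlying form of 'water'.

The stem for 'water' ends in [k] in [mavɛk] but [tʃ] in [mavɛtʃe].
The stem 'house' ([pipɔtʃ], [pipɔtʃe]) shows [tʃ] unchanged in both environments, so [tʃ] cannot be basic with [k] derived in isolation.
The alternation reflects palatalization before a front vowel: /k/ becomes palato-alveolar [tʃ] before a front vowel. /k/ is underlying.

/mavɛk/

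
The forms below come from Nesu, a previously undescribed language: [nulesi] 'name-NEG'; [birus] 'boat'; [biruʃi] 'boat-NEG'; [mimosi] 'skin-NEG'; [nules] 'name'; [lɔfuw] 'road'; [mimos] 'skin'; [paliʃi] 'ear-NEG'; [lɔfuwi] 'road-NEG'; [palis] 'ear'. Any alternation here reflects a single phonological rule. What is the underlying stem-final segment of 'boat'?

The stem for 'boat' ends in [s] in [birus] but [ʃ] in [biruʃi].
But 'skin' keeps [s] in both environments ([mimos], [mimosi]), so there is no rule changing /s/ to [ʃ] before the NEG suffix.
The underlying segment must be /ʃ/; palato-alveolar /ʃ/ becomes [s] when no front vowel follows, yielding [s] there.

/ʃ/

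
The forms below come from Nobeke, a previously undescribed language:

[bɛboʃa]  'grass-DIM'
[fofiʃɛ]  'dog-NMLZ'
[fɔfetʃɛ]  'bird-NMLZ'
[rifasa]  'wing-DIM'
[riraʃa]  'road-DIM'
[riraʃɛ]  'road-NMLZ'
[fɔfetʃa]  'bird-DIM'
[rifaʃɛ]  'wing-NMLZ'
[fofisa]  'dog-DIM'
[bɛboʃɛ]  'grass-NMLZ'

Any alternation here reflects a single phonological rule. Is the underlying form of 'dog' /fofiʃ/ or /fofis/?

'dog' shows [s] ~ [ʃ] at the end of the stem ([fofisa] vs [fofiʃɛ]).
But 'grass' keeps [ʃ] in both environments ([bɛboʃa], [bɛboʃɛ]), so there is no rule changing /ʃ/ to [s] before the DIM suffix.
So /s/ is underlying, and a rule of palatalization before a front vowel — /s/ becomes palato-alveolar [ʃ] before a front vowel — gives [ʃ].

/fofis/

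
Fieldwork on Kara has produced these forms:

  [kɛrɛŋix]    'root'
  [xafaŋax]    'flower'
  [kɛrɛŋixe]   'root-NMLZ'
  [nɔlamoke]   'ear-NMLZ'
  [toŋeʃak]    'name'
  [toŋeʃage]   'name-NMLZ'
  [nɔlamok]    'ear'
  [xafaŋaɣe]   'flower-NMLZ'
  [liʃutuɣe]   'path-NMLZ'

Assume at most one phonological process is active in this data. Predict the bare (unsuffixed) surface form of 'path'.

In [xafaŋaɣe] and [xafaŋax] the final segment of 'flower' alternates: [ɣ] ~ [x].
But 'root' keeps [x] in both environments ([kɛrɛŋixe], [kɛrɛŋix]), so there is no rule changing /x/ to [ɣ] before the NMLZ suffix.
So /ɣ/ is underlying, and a rule of word-final obstruent devoicing — voiced obstruents become voiceless word-finally — gives [x].
From [liʃutuɣe] the stem 'path' is /liʃutuɣ/; word-finally this yields [liʃutux].

[liʃutux]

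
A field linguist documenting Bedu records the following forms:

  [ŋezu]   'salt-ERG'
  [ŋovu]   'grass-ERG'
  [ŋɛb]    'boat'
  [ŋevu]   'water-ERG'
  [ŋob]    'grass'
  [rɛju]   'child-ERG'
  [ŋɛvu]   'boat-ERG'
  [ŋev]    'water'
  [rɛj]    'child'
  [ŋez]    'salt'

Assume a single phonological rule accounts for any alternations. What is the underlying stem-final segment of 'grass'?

The stem for 'grass' ends in [v] in [ŋovu] but [b] in [ŋob].
If /v/ were underlying and a rule turned it into [b] in isolation, 'water' would also alternate; but it has [v] in both [ŋevu] and [ŋev].
So /b/ is underlying, and a rule of intervocalic spirantization — voiced stops become fricatives between vowels — gives [v].

/b/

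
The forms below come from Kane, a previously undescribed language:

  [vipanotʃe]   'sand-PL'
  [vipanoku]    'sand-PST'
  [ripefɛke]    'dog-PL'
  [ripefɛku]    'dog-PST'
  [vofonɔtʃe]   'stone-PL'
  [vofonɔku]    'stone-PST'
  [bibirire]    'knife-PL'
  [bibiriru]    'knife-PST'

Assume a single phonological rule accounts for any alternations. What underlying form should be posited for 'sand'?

/vipanotʃ/

In [vipanotʃe] and [vipanoku] the final segment of 'sand' alternates: [tʃ] ~ [k].
Compare 'dog', with invariant [k] in [ripefɛke] and [ripefɛku]: an analysis with underlying /k/ and a rule producing [tʃ] before the PL suffix would wrongly predict alternation here too.
Therefore /tʃ/ is basic and [k] is derived by depalatalization (palato-alveolar /tʃ/ becomes [k] when no front vowel follows).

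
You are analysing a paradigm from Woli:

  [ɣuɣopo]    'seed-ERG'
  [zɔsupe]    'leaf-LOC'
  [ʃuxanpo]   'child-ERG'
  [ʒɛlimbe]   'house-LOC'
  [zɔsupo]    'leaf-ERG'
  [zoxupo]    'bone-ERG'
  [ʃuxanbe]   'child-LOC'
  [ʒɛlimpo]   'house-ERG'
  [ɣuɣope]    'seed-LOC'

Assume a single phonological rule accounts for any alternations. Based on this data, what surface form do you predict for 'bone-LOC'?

[zoxupe]

The LOC morpheme has two allomorphs, [-be] and [-pe].
The ERG suffix, which begins with [p], is invariant after every stem; so [p] is not altered by any rule here.
So the underlying form is /-be/, and voiced stops become voiceless after a vowel.
After 'bone', which ends in a vowel, the suffix surfaces as [-pe], giving [zoxupe].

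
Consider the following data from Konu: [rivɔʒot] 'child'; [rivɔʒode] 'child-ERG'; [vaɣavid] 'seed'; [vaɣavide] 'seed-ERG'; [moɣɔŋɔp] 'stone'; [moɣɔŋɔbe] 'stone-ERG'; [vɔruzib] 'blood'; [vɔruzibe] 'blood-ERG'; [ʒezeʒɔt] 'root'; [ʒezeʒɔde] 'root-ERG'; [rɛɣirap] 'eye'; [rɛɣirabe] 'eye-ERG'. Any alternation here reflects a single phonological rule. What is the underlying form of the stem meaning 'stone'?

/moɣɔŋɔp/

'stone' shows [p] ~ [b] at the end of the stem ([moɣɔŋɔp] vs [moɣɔŋɔbe]).
But 'blood' keeps [b] in both environments ([vɔruzib], [vɔruzibe]), so there is no rule changing /b/ to [p] in isolation.
The alternation reflects intervocalic voicing: voiceless stops become voiced between vowels. /p/ is underlying.
The underlying form of 'stone' is therefore /moɣɔŋɔp/.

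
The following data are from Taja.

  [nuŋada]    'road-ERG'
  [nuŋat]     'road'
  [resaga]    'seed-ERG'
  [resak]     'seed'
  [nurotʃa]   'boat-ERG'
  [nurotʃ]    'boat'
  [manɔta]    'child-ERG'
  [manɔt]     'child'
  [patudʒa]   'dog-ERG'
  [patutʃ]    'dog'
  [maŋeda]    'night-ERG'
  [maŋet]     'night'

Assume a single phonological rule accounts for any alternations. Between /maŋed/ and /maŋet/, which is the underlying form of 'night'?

'night' shows [d] ~ [t] at the end of the stem ([maŋeda] vs [maŋet]).
But 'child' keeps [t] in both environments ([manɔta], [manɔt]), so there is no rule changing /t/ to [d] before the ERG suffix.
The alternation reflects word-final obstruent devoicing: voiced obstruents become voiceless word-finally. /d/ is underlying.

/maŋed/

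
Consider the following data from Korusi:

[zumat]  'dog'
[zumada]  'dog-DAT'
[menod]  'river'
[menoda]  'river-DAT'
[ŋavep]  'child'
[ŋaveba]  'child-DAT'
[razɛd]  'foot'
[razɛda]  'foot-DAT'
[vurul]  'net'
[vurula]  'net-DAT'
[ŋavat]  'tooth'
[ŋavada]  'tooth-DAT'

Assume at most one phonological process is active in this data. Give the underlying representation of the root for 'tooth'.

'tooth' shows [t] ~ [d] at the end of the stem ([ŋavat] vs [ŋavada]).
But 'foot' keeps [d] in both environments ([razɛd], [razɛda]), so there is no rule changing /d/ to [t] in isolation.
Therefore /t/ is basic and [d] is derived by intervocalic voicing (voiceless stops become voiced between vowels).
So 'tooth' = /ŋavat/.

/ŋavat/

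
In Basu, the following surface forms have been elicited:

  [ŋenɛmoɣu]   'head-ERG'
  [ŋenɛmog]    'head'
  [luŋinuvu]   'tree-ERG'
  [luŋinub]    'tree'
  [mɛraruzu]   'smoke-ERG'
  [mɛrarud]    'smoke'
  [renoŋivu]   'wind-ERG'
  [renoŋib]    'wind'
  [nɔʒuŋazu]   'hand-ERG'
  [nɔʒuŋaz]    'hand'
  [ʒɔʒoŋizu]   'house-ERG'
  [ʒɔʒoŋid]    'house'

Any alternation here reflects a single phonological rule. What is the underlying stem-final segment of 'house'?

'house' shows [z] ~ [d] at the end of the stem ([ʒɔʒoŋizu] vs [ʒɔʒoŋid]).
If /z/ were underlying and a rule turned it into [d] in isolation, 'hand' would also alternate; but it has [z] in both [nɔʒuŋazu] and [nɔʒuŋaz].
Therefore /d/ is basic and [z] is derived by intervocalic spirantization (voiced stops become fricatives between vowels).

/d/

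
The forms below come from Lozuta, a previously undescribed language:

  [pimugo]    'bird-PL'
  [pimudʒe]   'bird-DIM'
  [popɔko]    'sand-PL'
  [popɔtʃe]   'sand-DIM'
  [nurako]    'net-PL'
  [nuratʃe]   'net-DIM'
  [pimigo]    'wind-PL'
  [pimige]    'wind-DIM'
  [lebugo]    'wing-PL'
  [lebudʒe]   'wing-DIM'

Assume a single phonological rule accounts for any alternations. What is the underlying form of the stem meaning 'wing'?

'wing' shows [g] ~ [dʒ] at the end of the stem ([lebugo] vs [lebudʒe]).
But 'wind' keeps [g] in both environments ([pimigo], [pimige]), so there is no rule changing /g/ to [dʒ] before the DIM suffix.
The alternation reflects depalatalization: palato-alveolar /tʃ/ and /dʒ/ become [k] and [g] when no front vowel follows. /dʒ/ is underlying.

/lebudʒ/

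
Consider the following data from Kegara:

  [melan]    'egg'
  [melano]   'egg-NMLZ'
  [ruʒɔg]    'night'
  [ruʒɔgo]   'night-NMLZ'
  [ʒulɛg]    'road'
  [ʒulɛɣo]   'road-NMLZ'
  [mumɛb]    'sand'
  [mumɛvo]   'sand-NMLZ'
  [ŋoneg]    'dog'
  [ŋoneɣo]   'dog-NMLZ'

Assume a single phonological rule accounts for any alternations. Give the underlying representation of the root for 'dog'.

/ŋoneɣ/

'dog' shows [g] ~ [ɣ] at the end of the stem ([ŋoneg] vs [ŋoneɣo]).
If /g/ were underlying and a rule turned it into [ɣ] before the NMLZ suffix, 'night' would also alternate; but it has [g] in both [ruʒɔg] and [ruʒɔgo].
Therefore /ɣ/ is basic and [g] is derived by word-final hardening (voiced fricatives become stops word-finally).
The underlying form of 'dog' is therefore /ŋoneɣ/.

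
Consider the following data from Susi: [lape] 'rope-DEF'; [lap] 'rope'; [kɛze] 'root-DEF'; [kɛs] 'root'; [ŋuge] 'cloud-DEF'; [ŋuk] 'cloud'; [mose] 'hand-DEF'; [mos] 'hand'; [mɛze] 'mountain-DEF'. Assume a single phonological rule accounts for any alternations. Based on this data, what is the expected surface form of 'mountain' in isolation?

[mɛs]

In [kɛze] and [kɛs] the final segment of 'root' alternates: [z] ~ [s].
If /s/ were underlying and a rule turned it into [z] before the DEF suffix, 'hand' would also alternate; but it has [s] in both [mose] and [mos].
The alternation reflects word-final obstruent devoicing: voiced obstruents become voiceless word-finally. /z/ is underlying.
The one attested form of 'mountain', [mɛze], shows underlying /mɛz/. Applying the same rule word-finally gives [mɛs].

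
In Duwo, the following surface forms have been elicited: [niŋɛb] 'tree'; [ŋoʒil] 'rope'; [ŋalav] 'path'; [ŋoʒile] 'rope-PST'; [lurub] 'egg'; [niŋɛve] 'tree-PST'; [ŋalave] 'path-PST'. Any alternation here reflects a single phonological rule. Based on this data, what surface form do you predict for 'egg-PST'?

[luruve]

The stem for 'tree' ends in [b] in [niŋɛb] but [v] in [niŋɛve].
The stem 'path' ([ŋalav], [ŋalave]) shows [v] unchanged in both environments, so [v] cannot be basic with [b] derived in isolation.
Therefore /b/ is basic and [v] is derived by intervocalic spirantization (voiced stops become fricatives between vowels).
From [lurub] the stem 'egg' is /lurub/; between vowels this yields [luruve].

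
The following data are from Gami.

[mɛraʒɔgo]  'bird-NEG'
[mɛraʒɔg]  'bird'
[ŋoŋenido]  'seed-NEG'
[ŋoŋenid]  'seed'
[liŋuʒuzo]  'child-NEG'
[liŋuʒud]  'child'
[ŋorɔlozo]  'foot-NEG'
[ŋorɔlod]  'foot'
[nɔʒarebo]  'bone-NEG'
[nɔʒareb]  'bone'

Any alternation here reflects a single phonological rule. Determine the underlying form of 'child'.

/liŋuʒuz/

The root 'child' surfaces as [liŋuʒuzo] and [liŋuʒud], with a stem-final [z] ~ [d] alternation.
If /d/ were underlying and a rule turned it into [z] before the NEG suffix, 'seed' would also alternate; but it has [d] in both [ŋoŋenido] and [ŋoŋenid].
So /z/ is underlying, and a rule of word-final hardening — voiced fricatives become stops word-finally — gives [d].
So 'child' = /liŋuʒuz/.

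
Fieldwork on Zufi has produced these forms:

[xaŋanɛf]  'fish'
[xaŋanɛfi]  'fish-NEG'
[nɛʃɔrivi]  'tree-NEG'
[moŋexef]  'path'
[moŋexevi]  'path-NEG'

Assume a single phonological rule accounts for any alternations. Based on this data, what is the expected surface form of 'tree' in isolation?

[nɛʃɔrif]

The stem for 'path' ends in [f] in [moŋexef] but [v] in [moŋexevi].
If /f/ were underlying and a rule turned it into [v] before the NEG suffix, 'fish' would also alternate; but it has [f] in both [xaŋanɛf] and [xaŋanɛfi].
The alternation reflects word-final obstruent devoicing: voiced obstruents become voiceless word-finally. /v/ is underlying.
From [nɛʃɔrivi] the stem 'tree' is /nɛʃɔriv/; word-finally this yields [nɛʃɔrif].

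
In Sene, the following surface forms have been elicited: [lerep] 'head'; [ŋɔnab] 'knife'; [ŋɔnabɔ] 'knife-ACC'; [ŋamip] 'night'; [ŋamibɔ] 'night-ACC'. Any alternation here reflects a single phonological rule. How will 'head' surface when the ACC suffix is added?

[lerebɔ]

The root 'night' surfaces as [ŋamip] and [ŋamibɔ], with a stem-final [p] ~ [b] alternation.
If /b/ were underlying and a rule turned it into [p] in isolation, 'knife' would also alternate; but it has [b] in both [ŋɔnab] and [ŋɔnabɔ].
The alternation reflects intervocalic voicing: voiceless stops become voiced between vowels. /p/ is underlying.
From [lerep] the stem 'head' is /lerep/; between vowels this yields [lerebɔ].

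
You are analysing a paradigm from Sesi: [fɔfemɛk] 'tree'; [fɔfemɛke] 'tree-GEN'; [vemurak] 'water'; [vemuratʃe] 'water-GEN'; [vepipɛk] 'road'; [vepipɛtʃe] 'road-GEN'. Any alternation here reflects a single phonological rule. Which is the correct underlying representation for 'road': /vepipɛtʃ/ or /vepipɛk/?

/vepipɛtʃ/

'road' shows [k] ~ [tʃ] at the end of the stem ([vepipɛk] vs [vepipɛtʃe]).
But 'tree' keeps [k] in both environments ([fɔfemɛk], [fɔfemɛke]), so there is no rule changing /k/ to [tʃ] before the GEN suffix.
Therefore /tʃ/ is basic and [k] is derived by depalatalization (palato-alveolar /tʃ/ becomes [k] when no front vowel follows).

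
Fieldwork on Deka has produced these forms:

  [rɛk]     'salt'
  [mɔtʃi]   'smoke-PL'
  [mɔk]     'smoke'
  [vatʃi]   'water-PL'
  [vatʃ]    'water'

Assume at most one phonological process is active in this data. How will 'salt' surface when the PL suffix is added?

[rɛtʃi]

In [mɔtʃi] and [mɔk] the final segment of 'smoke' alternates: [tʃ] ~ [k].
The stem 'water' ([vatʃi], [vatʃ]) shows [tʃ] unchanged in both environments, so [tʃ] cannot be basic with [k] derived in isolation.
The alternation reflects palatalization before a front vowel: /k/ becomes palato-alveolar [tʃ] before a front vowel. /k/ is underlying.
From [rɛk] the stem 'salt' is /rɛk/; before a front vowel this yields [rɛtʃi].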